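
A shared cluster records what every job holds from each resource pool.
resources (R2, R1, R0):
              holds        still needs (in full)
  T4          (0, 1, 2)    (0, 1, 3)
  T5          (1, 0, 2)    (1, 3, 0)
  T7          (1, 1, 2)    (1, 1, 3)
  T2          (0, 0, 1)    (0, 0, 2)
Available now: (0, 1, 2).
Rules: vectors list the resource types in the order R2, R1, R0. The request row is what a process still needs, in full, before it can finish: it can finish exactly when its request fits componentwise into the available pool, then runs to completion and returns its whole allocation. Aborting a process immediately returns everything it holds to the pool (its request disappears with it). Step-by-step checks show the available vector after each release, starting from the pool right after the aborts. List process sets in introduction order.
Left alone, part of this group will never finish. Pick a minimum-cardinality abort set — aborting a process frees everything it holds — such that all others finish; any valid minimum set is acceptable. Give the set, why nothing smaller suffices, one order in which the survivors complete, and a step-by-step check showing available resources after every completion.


Abort T5.
Key observation: T7 had no path to completion before; after the abort of T5 ((1, 0, 2) returned), step 3 is where it fits.
Why nothing smaller works: aborting no one leaves the state deadlocked as given.
One survivor order: T4, T2, T7. Walking it through (post-abort pool first):
  pool = (1, 1, 4)
  T4: need (0, 1, 3) fits (1, 1, 4); releases (0, 1, 2), pool now (1, 2, 6)
  T2: need (0, 0, 2) fits (1, 2, 6); releases (0, 0, 1), pool now (1, 2, 7)
  T7: need (1, 1, 3) fits (1, 2, 7); releases (1, 1, 2), pool now (2, 3, 9)


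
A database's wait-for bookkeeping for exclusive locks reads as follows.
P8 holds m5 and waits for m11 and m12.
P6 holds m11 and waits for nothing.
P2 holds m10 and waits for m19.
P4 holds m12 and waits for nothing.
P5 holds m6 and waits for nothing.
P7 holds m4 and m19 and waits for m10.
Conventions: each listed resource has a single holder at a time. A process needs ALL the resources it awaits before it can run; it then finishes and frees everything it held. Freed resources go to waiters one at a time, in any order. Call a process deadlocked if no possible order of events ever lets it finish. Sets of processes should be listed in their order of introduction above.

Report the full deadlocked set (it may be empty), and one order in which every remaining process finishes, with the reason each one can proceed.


Deadlocked set: P2 and P7.
Key observation: P2 -> P7 -> P2 is a circular wait — nothing in it can go first; no other process is dragged down with it.
A valid finishing order for the others: P6, P4, P8, P5.
Check, step by step:
  P6 waits on nothing -> runs at once and releases m11
  P4 waits on nothing -> runs at once and releases m12
  P8 waits on m11 and m12 — all released -> runs and releases m5
  P5 waits on nothing -> runs at once and releases m6


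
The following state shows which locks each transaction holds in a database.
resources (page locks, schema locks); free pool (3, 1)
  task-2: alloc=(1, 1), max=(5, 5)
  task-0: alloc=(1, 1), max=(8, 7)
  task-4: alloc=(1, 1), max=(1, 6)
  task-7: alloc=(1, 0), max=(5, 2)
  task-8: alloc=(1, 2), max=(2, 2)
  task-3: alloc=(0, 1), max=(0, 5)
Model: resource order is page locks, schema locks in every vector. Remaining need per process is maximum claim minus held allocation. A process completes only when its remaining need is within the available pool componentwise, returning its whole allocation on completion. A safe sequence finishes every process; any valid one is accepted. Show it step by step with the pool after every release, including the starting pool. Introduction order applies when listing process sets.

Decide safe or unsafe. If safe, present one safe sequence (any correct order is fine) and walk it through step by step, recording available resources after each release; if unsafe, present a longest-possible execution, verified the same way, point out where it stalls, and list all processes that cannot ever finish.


The state is UNSAFE.
Key observation: the wall is schema locks: completing task-8, task-7 brings the pool only to (5, 3), and all the rest need more.
A maximal execution: task-8, task-7 — then nothing else fits. Step-by-step check:
  pool = (3, 1)
  task-8 needs (1, 0) <= (3, 1) -> finishes; pool += (1, 2) = (4, 3)
  task-7 needs (4, 2) <= (4, 3) -> finishes; pool += (1, 0) = (5, 3)
  task-2 still needs (4, 4) but only (5, 3) is free — short on schema locks
  task-0 still needs (7, 6) but only (5, 3) is free — short on page locks and schema locks
  task-4 still needs (0, 5) but only (5, 3) is free — short on schema locks
  task-3 still needs (0, 4) but only (5, 3) is free — short on schema locks
Never able to finish: task-2, task-0, task-4 and task-3.


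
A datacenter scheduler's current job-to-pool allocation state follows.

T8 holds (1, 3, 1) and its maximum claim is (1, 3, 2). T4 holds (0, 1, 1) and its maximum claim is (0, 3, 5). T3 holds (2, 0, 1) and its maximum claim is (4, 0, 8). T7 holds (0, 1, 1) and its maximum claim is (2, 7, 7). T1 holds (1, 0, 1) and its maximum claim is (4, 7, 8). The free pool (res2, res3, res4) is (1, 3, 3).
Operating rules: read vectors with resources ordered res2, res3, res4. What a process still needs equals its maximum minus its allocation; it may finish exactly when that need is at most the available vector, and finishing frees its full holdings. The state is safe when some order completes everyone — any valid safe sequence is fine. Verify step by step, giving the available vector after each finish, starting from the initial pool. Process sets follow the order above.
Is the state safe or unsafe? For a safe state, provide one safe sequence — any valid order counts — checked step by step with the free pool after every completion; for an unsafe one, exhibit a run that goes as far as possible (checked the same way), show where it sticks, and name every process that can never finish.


UNSAFE.
Key observation: no order helps: past T8, T4, the free pool tops out at (2, 7, 5), below what each blocked process needs in res4.
Going as far as possible: T8, T4; after that, nothing fits. Step-by-step check:
  pool = (1, 3, 3)
  T8 needs (0, 0, 1) <= (1, 3, 3) -> finishes; pool += (1, 3, 1) = (2, 6, 4)
  T4 needs (0, 2, 4) <= (2, 6, 4) -> finishes; pool += (0, 1, 1) = (2, 7, 5)
  T3 cannot run: need (2, 0, 7) vs free (2, 7, 5) (insufficient res4)
  T7 cannot run: need (2, 6, 6) vs free (2, 7, 5) (insufficient res4)
  T1 cannot run: need (3, 7, 7) vs free (2, 7, 5) (insufficient res2 and res4)
Processes that can never finish: T3, T7 and T1.


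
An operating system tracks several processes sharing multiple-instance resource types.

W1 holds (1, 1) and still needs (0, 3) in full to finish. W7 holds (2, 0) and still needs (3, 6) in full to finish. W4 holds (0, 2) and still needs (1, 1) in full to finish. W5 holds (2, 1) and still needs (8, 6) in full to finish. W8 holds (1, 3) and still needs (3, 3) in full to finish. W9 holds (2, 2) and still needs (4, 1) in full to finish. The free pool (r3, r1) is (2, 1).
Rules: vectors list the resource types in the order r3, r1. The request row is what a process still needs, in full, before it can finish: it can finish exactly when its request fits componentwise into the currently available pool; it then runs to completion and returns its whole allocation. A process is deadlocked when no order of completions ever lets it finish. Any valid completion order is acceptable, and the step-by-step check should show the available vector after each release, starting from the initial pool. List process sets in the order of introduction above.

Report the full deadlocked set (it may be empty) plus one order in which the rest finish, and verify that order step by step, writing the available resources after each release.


The deadlocked set is empty.
Key observation: W4 leads a chain of completions in which each release enables another process.
A valid finishing order for the others: W4, W1, W8, W9, W7, W5. Walking it through:
  pool = (2, 1)
  W4: need (1, 1) fits (2, 1); releases (0, 2), pool now (2, 3)
  W1: need (0, 3) fits (2, 3); releases (1, 1), pool now (3, 4)
  W8: need (3, 3) fits (3, 4); releases (1, 3), pool now (4, 7)
  W9: need (4, 1) fits (4, 7); releases (2, 2), pool now (6, 9)
  W7: need (3, 6) fits (6, 9); releases (2, 0), pool now (8, 9)
  W5: need (8, 6) fits (8, 9); releases (2, 1), pool now (10, 10)


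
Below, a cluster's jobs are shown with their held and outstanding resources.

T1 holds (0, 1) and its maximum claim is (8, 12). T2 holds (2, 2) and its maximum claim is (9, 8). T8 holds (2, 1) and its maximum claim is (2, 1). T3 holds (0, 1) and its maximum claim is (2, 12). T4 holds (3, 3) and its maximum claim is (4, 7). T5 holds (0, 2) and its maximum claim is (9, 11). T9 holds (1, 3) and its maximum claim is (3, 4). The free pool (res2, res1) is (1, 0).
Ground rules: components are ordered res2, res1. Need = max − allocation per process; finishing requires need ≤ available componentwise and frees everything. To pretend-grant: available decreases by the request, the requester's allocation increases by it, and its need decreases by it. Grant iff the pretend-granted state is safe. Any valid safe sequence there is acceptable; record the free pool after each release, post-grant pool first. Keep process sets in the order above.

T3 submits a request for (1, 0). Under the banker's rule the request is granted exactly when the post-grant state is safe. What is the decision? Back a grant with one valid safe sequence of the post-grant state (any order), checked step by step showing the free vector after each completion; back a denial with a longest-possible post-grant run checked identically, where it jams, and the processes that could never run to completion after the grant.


DENY: after the grant no complete ordering would exist.
Key observation: after T8, T9, T4 the pool peaks at (6, 7), and each blocked process is short somewhere: T1 on res2, res1; T2 on res2; T3 on res1; T5 on res2, res1.
On the post-grant state, T8, T9, T4 is a maximal run — nothing extends it. Walking it through:
  pool = (0, 0)
  T8 needs (0, 0) <= (0, 0) -> finishes; pool += (2, 1) = (2, 1)
  T9 needs (2, 1) <= (2, 1) -> finishes; pool += (1, 3) = (3, 4)
  T4 needs (1, 4) <= (3, 4) -> finishes; pool += (3, 3) = (6, 7)
  blocked: T1 wants (8, 11), pool (6, 7) — not enough res2 and res1
  blocked: T2 wants (7, 6), pool (6, 7) — not enough res2
  blocked: T3 wants (1, 11), pool (6, 7) — not enough res1
  blocked: T5 wants (9, 9), pool (6, 7) — not enough res2 and res1
Processes that could never finish after the grant: T1, T2, T3 and T5.


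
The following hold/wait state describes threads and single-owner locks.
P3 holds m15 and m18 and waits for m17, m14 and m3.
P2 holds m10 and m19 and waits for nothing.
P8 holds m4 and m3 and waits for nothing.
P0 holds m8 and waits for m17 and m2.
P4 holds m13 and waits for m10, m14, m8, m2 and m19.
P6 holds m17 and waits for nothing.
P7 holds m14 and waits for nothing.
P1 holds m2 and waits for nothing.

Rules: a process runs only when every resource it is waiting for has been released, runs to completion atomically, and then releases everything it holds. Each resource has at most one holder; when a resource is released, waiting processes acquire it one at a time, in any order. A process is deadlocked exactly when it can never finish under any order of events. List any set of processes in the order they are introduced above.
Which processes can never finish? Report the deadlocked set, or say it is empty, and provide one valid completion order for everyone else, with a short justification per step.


The deadlocked set is empty.
Key observation: the waits form no ring: some process can always run, and its releases unblock the others one by one.
The rest can finish in the order P1, P6, P2, P0, P8, P7, P4, P3.
Verifying each step:
  run P1 (it waits on nothing); releases m2
  run P6 (it waits on nothing); releases m17
  run P2 (it waits on nothing); releases m10 and m19
  P0: everything it awaited (m17 and m2) is free; runs, freeing m8
  run P8 (it waits on nothing); releases m4 and m3
  run P7 (it waits on nothing); releases m14
  P4: everything it awaited (m10, m14, m8, m2 and m19) is free; runs, freeing m13
  P3: everything it awaited (m17, m14 and m3) is free; runs, freeing m15 and m18


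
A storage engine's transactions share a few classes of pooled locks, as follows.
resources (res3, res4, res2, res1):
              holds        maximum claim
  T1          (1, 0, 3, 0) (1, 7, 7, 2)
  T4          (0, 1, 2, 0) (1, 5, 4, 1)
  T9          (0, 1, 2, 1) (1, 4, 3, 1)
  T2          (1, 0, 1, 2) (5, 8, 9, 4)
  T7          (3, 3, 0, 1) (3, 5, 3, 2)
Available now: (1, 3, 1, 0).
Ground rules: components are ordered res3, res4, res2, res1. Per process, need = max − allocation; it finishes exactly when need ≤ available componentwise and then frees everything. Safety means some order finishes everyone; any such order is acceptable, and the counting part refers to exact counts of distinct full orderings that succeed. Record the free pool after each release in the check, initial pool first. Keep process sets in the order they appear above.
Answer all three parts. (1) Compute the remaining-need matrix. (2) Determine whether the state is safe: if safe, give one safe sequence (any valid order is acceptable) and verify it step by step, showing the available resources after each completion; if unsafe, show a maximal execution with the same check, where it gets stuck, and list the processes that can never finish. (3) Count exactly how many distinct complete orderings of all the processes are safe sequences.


(1) Need matrix, components ordered res3, res4, res2, res1:
  T1: (0, 7, 4, 2)
  T4: (1, 4, 2, 1)
  T9: (1, 3, 1, 0)
  T2: (4, 8, 8, 2)
  T7: (0, 2, 3, 1)
(2) SAFE — a valid safe sequence is T9, T4, T7, T1, T2.
Key observation: at T9 the run first touches a limit — (1, 3, 1, 0) against (1, 3, 1, 0), exact on a resource it actually requests.
Step-by-step check:
  pool = (1, 3, 1, 0)
  T9: need (1, 3, 1, 0) fits (1, 3, 1, 0); releases (0, 1, 2, 1), pool now (1, 4, 3, 1)
  T4: need (1, 4, 2, 1) fits (1, 4, 3, 1); releases (0, 1, 2, 0), pool now (1, 5, 5, 1)
  T7: need (0, 2, 3, 1) fits (1, 5, 5, 1); releases (3, 3, 0, 1), pool now (4, 8, 5, 2)
  T1: need (0, 7, 4, 2) fits (4, 8, 5, 2); releases (1, 0, 3, 0), pool now (5, 8, 8, 2)
  T2: need (4, 8, 8, 2) fits (5, 8, 8, 2); releases (1, 0, 1, 2), pool now (6, 8, 9, 4)
(3) Precisely 2 of the possible complete orderings are safe sequences.


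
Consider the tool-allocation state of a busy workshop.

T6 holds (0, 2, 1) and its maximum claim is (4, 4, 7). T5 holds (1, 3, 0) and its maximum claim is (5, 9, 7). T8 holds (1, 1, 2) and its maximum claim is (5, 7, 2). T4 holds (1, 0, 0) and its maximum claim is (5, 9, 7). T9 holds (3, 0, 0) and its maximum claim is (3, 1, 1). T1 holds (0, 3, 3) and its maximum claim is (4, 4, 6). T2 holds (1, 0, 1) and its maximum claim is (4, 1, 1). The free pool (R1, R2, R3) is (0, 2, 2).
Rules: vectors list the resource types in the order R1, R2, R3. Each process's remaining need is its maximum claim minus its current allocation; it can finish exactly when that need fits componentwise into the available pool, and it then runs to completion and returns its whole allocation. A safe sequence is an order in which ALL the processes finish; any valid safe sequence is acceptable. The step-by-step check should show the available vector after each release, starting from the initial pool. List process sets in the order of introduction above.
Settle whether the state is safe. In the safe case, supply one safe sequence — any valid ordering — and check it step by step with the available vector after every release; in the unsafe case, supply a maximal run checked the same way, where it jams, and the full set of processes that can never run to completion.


The state is SAFE; one workable sequence: T9, T2, T1, T6, T5, T4, T8.
Key observation: the first exact fit in this order is T2 — it needs (3, 1, 0) with (3, 2, 2) free, meeting a requested resource to the last unit.
Verifying each step:
  pool = (0, 2, 2)
  T9 needs (0, 1, 1) <= (0, 2, 2) -> finishes; pool += (3, 0, 0) = (3, 2, 2)
  T2 needs (3, 1, 0) <= (3, 2, 2) -> finishes; pool += (1, 0, 1) = (4, 2, 3)
  T1 needs (4, 1, 3) <= (4, 2, 3) -> finishes; pool += (0, 3, 3) = (4, 5, 6)
  T6 needs (4, 2, 6) <= (4, 5, 6) -> finishes; pool += (0, 2, 1) = (4, 7, 7)
  T5 needs (4, 6, 7) <= (4, 7, 7) -> finishes; pool += (1, 3, 0) = (5, 10, 7)
  T4 needs (4, 9, 7) <= (5, 10, 7) -> finishes; pool += (1, 0, 0) = (6, 10, 7)
  T8 needs (4, 6, 0) <= (6, 10, 7) -> finishes; pool += (1, 1, 2) = (7, 11, 9)


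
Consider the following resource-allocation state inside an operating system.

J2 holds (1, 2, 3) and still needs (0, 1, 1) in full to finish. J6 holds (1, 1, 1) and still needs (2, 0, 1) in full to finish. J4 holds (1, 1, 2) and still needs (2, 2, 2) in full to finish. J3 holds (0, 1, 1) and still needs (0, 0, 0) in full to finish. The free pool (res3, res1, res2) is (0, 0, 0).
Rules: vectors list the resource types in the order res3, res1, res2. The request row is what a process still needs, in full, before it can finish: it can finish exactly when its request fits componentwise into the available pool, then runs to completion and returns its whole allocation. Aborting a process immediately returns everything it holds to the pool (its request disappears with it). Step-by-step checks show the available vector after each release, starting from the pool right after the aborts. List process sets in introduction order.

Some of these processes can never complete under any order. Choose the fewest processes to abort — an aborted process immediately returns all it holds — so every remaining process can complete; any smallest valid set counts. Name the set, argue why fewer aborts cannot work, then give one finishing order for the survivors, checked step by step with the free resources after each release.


The answer: abort J4.
Key observation: no ordering could ever have run J6 before the abort of J4; with (1, 1, 2) back in the pool it fits at step 3.
Minimality: the empty abort set fails — the state is deadlocked as it stands.
The survivors complete as J2, J3, J6. Check, step by step (starting from the post-abort pool):
  pool = (1, 1, 2)
  J2 needs (0, 1, 1) <= (1, 1, 2) -> finishes; pool += (1, 2, 3) = (2, 3, 5)
  J3 needs (0, 0, 0) <= (2, 3, 5) -> finishes; pool += (0, 1, 1) = (2, 4, 6)
  J6 needs (2, 0, 1) <= (2, 4, 6) -> finishes; pool += (1, 1, 1) = (3, 5, 7)


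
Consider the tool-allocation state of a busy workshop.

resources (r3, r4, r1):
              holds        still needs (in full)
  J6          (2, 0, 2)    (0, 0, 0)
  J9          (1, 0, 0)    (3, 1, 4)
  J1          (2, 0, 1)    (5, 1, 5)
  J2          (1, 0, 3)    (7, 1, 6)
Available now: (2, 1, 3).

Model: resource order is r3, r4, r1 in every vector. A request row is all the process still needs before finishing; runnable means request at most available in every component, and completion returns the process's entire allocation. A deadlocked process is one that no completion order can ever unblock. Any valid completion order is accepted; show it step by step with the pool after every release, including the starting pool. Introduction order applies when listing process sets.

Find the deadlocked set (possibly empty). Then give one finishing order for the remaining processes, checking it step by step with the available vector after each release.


No process is deadlocked.
Key observation: J6 can run right away; the returned allocation unlocks the remaining processes in turn.
One completion order for the rest: J6, J9, J1, J2. Walking it through:
  pool = (2, 1, 3)
  J6 needs (0, 0, 0) <= (2, 1, 3) -> finishes; pool += (2, 0, 2) = (4, 1, 5)
  J9 needs (3, 1, 4) <= (4, 1, 5) -> finishes; pool += (1, 0, 0) = (5, 1, 5)
  J1 needs (5, 1, 5) <= (5, 1, 5) -> finishes; pool += (2, 0, 1) = (7, 1, 6)
  J2 needs (7, 1, 6) <= (7, 1, 6) -> finishes; pool += (1, 0, 3) = (8, 1, 9)


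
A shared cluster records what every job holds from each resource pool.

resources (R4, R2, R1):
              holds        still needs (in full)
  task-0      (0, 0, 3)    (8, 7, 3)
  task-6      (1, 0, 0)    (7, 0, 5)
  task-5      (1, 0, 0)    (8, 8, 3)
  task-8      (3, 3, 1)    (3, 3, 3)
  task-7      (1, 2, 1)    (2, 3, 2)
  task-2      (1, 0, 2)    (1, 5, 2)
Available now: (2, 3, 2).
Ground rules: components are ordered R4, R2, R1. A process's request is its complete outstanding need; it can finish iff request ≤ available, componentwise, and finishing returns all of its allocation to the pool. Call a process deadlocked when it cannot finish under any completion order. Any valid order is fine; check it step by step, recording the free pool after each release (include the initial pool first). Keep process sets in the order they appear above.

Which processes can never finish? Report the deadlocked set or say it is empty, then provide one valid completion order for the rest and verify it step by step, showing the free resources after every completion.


The deadlocked set is empty.
Key observation: task-7 leads a chain of completions in which each release enables another process.
The rest can finish in the order task-7, task-8, task-2, task-6, task-5, task-0. Check, step by step:
  pool = (2, 3, 2)
  task-7 needs (2, 3, 2) <= (2, 3, 2) -> finishes; pool += (1, 2, 1) = (3, 5, 3)
  task-8 needs (3, 3, 3) <= (3, 5, 3) -> finishes; pool += (3, 3, 1) = (6, 8, 4)
  task-2 needs (1, 5, 2) <= (6, 8, 4) -> finishes; pool += (1, 0, 2) = (7, 8, 6)
  task-6 needs (7, 0, 5) <= (7, 8, 6) -> finishes; pool += (1, 0, 0) = (8, 8, 6)
  task-5 needs (8, 8, 3) <= (8, 8, 6) -> finishes; pool += (1, 0, 0) = (9, 8, 6)
  task-0 needs (8, 7, 3) <= (9, 8, 6) -> finishes; pool += (0, 0, 3) = (9, 8, 9)


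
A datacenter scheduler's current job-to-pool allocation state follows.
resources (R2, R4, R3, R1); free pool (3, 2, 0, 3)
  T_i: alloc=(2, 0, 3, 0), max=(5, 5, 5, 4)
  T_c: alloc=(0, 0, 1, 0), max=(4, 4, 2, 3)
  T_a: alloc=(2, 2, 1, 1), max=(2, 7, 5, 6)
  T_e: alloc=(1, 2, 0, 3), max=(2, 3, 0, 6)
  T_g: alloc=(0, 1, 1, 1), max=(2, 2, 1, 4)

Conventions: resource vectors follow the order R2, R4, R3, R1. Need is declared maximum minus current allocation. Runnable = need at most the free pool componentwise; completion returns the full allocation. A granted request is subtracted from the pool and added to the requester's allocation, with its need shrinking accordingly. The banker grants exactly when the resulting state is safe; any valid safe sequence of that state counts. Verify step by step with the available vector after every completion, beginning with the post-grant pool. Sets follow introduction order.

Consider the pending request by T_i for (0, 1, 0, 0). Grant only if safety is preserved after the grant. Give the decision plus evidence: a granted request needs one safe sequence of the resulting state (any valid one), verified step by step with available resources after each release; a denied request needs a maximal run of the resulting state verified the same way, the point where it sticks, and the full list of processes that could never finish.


GRANT — the state after the grant stays safe, e.g. via T_g, T_e, T_c, T_i, T_a.
Key observation: post-grant, (3, 1, 0, 3) remains, and an order beginning with T_g completes everyone.
Step-by-step check of the post-grant state:
  pool = (3, 1, 0, 3)
  T_g needs (2, 1, 0, 3) <= (3, 1, 0, 3) -> finishes; pool += (0, 1, 1, 1) = (3, 2, 1, 4)
  T_e needs (1, 1, 0, 3) <= (3, 2, 1, 4) -> finishes; pool += (1, 2, 0, 3) = (4, 4, 1, 7)
  T_c needs (4, 4, 1, 3) <= (4, 4, 1, 7) -> finishes; pool += (0, 0, 1, 0) = (4, 4, 2, 7)
  T_i needs (3, 4, 2, 4) <= (4, 4, 2, 7) -> finishes; pool += (2, 1, 3, 0) = (6, 5, 5, 7)
  T_a needs (0, 5, 4, 5) <= (6, 5, 5, 7) -> finishes; pool += (2, 2, 1, 1) = (8, 7, 6, 8)


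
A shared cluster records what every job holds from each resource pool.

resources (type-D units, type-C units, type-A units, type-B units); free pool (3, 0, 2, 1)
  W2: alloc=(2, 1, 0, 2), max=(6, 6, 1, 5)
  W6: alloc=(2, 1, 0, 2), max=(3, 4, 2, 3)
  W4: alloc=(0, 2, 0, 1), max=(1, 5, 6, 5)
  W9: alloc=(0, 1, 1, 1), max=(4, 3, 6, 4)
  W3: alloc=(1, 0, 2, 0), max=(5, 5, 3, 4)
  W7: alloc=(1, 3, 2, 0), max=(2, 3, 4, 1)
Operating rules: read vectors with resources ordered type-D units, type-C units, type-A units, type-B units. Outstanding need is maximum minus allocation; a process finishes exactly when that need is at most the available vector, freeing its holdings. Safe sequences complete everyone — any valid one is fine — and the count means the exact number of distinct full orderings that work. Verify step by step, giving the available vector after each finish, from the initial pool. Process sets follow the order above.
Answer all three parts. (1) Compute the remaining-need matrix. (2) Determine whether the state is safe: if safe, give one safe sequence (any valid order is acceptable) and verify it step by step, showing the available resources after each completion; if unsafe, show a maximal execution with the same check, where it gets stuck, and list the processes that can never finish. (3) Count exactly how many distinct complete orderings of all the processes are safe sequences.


(1) Outstanding need per process (order type-D units, type-C units, type-A units, type-B units):
  W2: (4, 5, 1, 3)
  W6: (1, 3, 2, 1)
  W4: (1, 3, 6, 4)
  W9: (4, 2, 5, 3)
  W3: (4, 5, 1, 4)
  W7: (1, 0, 2, 1)
(2) UNSAFE — no complete ordering exists.
Key observation: after W7, W6 the pool peaks at (6, 4, 4, 3), and each blocked process is short somewhere: W2 on type-C units; W4 on type-A units, type-B units; W9 on type-A units; W3 on type-C units, type-B units.
A maximal execution: W7, W6 — then nothing else fits. Check, step by step:
  pool = (3, 0, 2, 1)
  run W7 (needs (1, 0, 2, 1), free (3, 0, 2, 1)); after release of (1, 3, 2, 0) the pool is (4, 3, 4, 1)
  run W6 (needs (1, 3, 2, 1), free (4, 3, 4, 1)); after release of (2, 1, 0, 2) the pool is (6, 4, 4, 3)
  W2 cannot run: need (4, 5, 1, 3) vs free (6, 4, 4, 3) (insufficient type-C units)
  W4 cannot run: need (1, 3, 6, 4) vs free (6, 4, 4, 3) (insufficient type-A units and type-B units)
  W9 cannot run: need (4, 2, 5, 3) vs free (6, 4, 4, 3) (insufficient type-A units)
  W3 cannot run: need (4, 5, 1, 4) vs free (6, 4, 4, 3) (insufficient type-C units and type-B units)
Permanently blocked: W2, W4, W9 and W3.
(3) Exactly 0 of the possible complete orderings are safe sequences.


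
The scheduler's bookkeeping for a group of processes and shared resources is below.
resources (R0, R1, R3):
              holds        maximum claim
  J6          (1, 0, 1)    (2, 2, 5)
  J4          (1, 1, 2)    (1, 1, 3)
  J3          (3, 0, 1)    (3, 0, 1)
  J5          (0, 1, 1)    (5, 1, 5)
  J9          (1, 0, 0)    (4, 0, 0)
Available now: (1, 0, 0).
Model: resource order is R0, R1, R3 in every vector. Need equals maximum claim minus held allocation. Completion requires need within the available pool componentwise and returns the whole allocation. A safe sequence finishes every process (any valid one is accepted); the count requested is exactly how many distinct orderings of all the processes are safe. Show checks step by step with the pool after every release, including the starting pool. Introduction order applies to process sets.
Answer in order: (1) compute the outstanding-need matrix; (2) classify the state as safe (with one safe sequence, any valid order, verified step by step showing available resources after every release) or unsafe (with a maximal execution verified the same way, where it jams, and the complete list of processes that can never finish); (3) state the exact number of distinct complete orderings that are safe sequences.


(1) Outstanding need per process (order R0, R1, R3):
  J6: (1, 2, 4)
  J4: (0, 0, 1)
  J3: (0, 0, 0)
  J5: (5, 0, 4)
  J9: (3, 0, 0)
(2) UNSAFE — no complete ordering exists.
Key observation: once J3, J9, J4 finish, the pool peaks at (6, 1, 3) — and every remaining process still needs more R3 than that.
A maximal execution: J3, J9, J4 — then nothing else fits. Step-by-step check:
  pool = (1, 0, 0)
  run J3 (needs (0, 0, 0), free (1, 0, 0)); after release of (3, 0, 1) the pool is (4, 0, 1)
  run J9 (needs (3, 0, 0), free (4, 0, 1)); after release of (1, 0, 0) the pool is (5, 0, 1)
  run J4 (needs (0, 0, 1), free (5, 0, 1)); after release of (1, 1, 2) the pool is (6, 1, 3)
  J6 still needs (1, 2, 4) but only (6, 1, 3) is free — short on R1 and R3
  J5 still needs (5, 0, 4) but only (6, 1, 3) is free — short on R3
Never able to finish: J6 and J5.
(3) Exactly 0 of the possible complete orderings are safe sequences.


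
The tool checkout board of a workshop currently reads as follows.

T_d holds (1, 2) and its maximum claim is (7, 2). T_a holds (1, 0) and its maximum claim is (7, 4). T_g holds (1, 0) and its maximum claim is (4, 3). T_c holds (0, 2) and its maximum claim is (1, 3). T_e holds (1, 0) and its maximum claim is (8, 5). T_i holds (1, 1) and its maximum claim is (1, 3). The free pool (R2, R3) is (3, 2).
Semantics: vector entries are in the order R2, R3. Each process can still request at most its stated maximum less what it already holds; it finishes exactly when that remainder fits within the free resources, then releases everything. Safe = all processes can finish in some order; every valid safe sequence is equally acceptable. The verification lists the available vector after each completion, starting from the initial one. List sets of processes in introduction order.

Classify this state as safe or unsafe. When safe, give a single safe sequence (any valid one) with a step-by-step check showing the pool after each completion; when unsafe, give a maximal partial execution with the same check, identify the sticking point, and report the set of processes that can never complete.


UNSAFE.
Key observation: even finishing T_i, T_g, T_c leaves just (5, 5) free — too little R2 for any of the remaining processes.
Going as far as possible: T_i, T_g, T_c; after that, nothing fits. Step-by-step check:
  pool = (3, 2)
  T_i needs (0, 2) <= (3, 2) -> finishes; pool += (1, 1) = (4, 3)
  T_g needs (3, 3) <= (4, 3) -> finishes; pool += (1, 0) = (5, 3)
  T_c needs (1, 1) <= (5, 3) -> finishes; pool += (0, 2) = (5, 5)
  blocked: T_d wants (6, 0), pool (5, 5) — not enough R2
  blocked: T_a wants (6, 4), pool (5, 5) — not enough R2
  blocked: T_e wants (7, 5), pool (5, 5) — not enough R2
Never able to finish: T_d, T_a and T_e.


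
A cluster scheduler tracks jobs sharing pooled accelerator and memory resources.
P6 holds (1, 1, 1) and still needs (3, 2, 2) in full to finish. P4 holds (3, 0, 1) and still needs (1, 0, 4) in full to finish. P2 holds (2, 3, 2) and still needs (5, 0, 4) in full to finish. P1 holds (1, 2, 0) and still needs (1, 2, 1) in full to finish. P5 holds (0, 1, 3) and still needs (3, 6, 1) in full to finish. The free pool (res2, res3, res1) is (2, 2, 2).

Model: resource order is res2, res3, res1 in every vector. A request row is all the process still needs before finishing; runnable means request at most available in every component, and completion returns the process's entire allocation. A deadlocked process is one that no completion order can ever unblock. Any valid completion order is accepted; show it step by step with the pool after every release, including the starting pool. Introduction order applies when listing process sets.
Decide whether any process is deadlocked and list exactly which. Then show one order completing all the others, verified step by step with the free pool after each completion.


Deadlocked: P4, P2 and P5.
Key observation: after P1, P6 the pool peaks at (4, 5, 3), and each blocked process is short somewhere: P4 on res1; P2 on res2, res1; P5 on res3.
One completion order for the rest: P1, P6. Check, step by step:
  pool = (2, 2, 2)
  P1: need (1, 2, 1) fits (2, 2, 2); releases (1, 2, 0), pool now (3, 4, 2)
  P6: need (3, 2, 2) fits (3, 4, 2); releases (1, 1, 1), pool now (4, 5, 3)
None of the blocked processes ever fits:
  blocked: P4 wants (1, 0, 4), pool (4, 5, 3) — not enough res1
  blocked: P2 wants (5, 0, 4), pool (4, 5, 3) — not enough res2 and res1
  blocked: P5 wants (3, 6, 1), pool (4, 5, 3) — not enough res3


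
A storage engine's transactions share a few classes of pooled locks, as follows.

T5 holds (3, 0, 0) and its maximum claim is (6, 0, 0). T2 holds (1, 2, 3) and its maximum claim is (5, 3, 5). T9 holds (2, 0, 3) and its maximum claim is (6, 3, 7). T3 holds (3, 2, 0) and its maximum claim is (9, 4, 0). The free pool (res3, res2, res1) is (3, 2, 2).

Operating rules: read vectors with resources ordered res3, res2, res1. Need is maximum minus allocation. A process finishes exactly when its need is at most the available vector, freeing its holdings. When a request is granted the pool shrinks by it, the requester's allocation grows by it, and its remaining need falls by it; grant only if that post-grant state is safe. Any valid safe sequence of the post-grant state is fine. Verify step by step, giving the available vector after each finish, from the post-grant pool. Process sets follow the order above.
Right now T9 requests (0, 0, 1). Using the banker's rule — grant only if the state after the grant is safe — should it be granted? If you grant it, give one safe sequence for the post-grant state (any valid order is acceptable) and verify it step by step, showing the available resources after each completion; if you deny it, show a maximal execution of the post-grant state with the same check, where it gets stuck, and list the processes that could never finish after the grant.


DENY. Granting would leave the state unsafe.
Key observation: the wall is res1: completing T5, T3 brings the pool only to (9, 4, 1), and all the rest need more.
Pretend the grant happened; the run T5, T3 goes as far as possible. Step-by-step check:
  pool = (3, 2, 1)
  T5: need (3, 0, 0) fits (3, 2, 1); releases (3, 0, 0), pool now (6, 2, 1)
  T3: need (6, 2, 0) fits (6, 2, 1); releases (3, 2, 0), pool now (9, 4, 1)
  T2 cannot run: need (4, 1, 2) vs free (9, 4, 1) (insufficient res1)
  T9 cannot run: need (4, 3, 3) vs free (9, 4, 1) (insufficient res1)
Post-grant, the permanently blocked set is T2 and T9.


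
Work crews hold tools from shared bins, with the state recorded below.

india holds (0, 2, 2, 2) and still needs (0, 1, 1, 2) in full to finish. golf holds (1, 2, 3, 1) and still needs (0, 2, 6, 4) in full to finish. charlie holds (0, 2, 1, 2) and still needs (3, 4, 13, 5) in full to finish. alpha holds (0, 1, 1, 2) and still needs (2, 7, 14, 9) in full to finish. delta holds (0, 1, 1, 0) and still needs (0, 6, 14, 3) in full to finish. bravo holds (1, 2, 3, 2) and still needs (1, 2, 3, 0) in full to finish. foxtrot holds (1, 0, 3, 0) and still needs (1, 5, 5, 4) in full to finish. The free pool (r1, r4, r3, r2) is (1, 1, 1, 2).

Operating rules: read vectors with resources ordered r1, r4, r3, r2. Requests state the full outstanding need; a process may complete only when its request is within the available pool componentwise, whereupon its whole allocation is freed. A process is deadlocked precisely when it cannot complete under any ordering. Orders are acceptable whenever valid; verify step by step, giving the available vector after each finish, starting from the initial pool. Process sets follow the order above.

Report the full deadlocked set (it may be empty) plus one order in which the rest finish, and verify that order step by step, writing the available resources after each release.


Deadlocked set: charlie, alpha and delta.
Key observation: india, bravo, foxtrot, golf can finish, but then (4, 7, 12, 7) is all there is, and the blocked group's r3 demands exceed it.
A valid finishing order for the others: india, bravo, foxtrot, golf. Verifying each step:
  pool = (1, 1, 1, 2)
  run india (needs (0, 1, 1, 2), free (1, 1, 1, 2)); after release of (0, 2, 2, 2) the pool is (1, 3, 3, 4)
  run bravo (needs (1, 2, 3, 0), free (1, 3, 3, 4)); after release of (1, 2, 3, 2) the pool is (2, 5, 6, 6)
  run foxtrot (needs (1, 5, 5, 4), free (2, 5, 6, 6)); after release of (1, 0, 3, 0) the pool is (3, 5, 9, 6)
  run golf (needs (0, 2, 6, 4), free (3, 5, 9, 6)); after release of (1, 2, 3, 1) the pool is (4, 7, 12, 7)
The stuck group stays short no matter what:
  blocked: charlie wants (3, 4, 13, 5), pool (4, 7, 12, 7) — not enough r3
  blocked: alpha wants (2, 7, 14, 9), pool (4, 7, 12, 7) — not enough r3 and r2
  blocked: delta wants (0, 6, 14, 3), pool (4, 7, 12, 7) — not enough r3


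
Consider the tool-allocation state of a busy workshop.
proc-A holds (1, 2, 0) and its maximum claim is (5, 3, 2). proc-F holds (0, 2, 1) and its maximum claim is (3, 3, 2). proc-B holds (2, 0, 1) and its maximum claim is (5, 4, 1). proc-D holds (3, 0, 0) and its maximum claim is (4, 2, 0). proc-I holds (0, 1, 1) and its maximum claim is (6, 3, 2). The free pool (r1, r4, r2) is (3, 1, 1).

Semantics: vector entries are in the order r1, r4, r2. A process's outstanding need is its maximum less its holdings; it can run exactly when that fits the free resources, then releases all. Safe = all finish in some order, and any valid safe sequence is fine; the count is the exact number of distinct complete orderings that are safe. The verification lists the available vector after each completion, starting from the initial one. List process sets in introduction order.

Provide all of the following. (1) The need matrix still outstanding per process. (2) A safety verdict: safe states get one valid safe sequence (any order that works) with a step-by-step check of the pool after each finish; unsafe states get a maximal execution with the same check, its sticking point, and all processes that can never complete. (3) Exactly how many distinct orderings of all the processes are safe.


(1) Outstanding need per process (order r1, r4, r2):
  proc-A: (4, 1, 2)
  proc-F: (3, 1, 1)
  proc-B: (3, 4, 0)
  proc-D: (1, 2, 0)
  proc-I: (6, 2, 1)
(2) SAFE — a valid safe sequence is proc-F, proc-D, proc-A, proc-B, proc-I.
Key observation: the order's first zero-slack moment is proc-F ((3, 1, 1) needed, (3, 1, 1) free — a requested resource with nothing to spare).
Verifying each step:
  pool = (3, 1, 1)
  proc-F: need (3, 1, 1) fits (3, 1, 1); releases (0, 2, 1), pool now (3, 3, 2)
  proc-D: need (1, 2, 0) fits (3, 3, 2); releases (3, 0, 0), pool now (6, 3, 2)
  proc-A: need (4, 1, 2) fits (6, 3, 2); releases (1, 2, 0), pool now (7, 5, 2)
  proc-B: need (3, 4, 0) fits (7, 5, 2); releases (2, 0, 1), pool now (9, 5, 3)
  proc-I: need (6, 2, 1) fits (9, 5, 3); releases (0, 1, 1), pool now (9, 6, 4)
(3) Exactly 4 of the possible complete orderings are safe sequences.


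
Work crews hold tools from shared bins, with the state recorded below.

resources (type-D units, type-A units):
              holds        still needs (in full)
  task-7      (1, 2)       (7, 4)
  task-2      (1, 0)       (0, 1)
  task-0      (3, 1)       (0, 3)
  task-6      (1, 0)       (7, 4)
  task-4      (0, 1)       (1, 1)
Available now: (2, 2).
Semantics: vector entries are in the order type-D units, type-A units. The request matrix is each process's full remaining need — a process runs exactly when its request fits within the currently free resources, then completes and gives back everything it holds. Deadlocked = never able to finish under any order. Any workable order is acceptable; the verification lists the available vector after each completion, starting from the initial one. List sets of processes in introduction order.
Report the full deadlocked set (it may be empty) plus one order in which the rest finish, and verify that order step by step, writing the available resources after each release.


The deadlocked set is task-7 and task-6.
Key observation: the pool after task-4, task-2, task-0 is (6, 4); every surviving request exceeds it in type-D units, so progress ends there.
One completion order for the rest: task-4, task-2, task-0. Verifying each step:
  pool = (2, 2)
  run task-4 (needs (1, 1), free (2, 2)); after release of (0, 1) the pool is (2, 3)
  run task-2 (needs (0, 1), free (2, 3)); after release of (1, 0) the pool is (3, 3)
  run task-0 (needs (0, 3), free (3, 3)); after release of (3, 1) the pool is (6, 4)
The stuck group stays short no matter what:
  task-7 cannot run: need (7, 4) vs free (6, 4) (insufficient type-D units)
  task-6 cannot run: need (7, 4) vs free (6, 4) (insufficient type-D units)
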